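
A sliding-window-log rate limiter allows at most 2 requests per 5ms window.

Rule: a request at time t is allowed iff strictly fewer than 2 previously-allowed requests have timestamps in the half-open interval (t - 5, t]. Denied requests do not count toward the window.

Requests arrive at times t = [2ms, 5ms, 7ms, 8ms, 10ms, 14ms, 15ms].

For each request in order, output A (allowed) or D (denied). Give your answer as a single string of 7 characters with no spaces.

Tracking allowed requests in the window:
  req#1 t=2ms: ALLOW
  req#2 t=5ms: ALLOW
  req#3 t=7ms: ALLOW
  req#4 t=8ms: DENY
  req#5 t=10ms: ALLOW
  req#6 t=14ms: ALLOW
  req#7 t=15ms: ALLOW

Answer: AAADAAA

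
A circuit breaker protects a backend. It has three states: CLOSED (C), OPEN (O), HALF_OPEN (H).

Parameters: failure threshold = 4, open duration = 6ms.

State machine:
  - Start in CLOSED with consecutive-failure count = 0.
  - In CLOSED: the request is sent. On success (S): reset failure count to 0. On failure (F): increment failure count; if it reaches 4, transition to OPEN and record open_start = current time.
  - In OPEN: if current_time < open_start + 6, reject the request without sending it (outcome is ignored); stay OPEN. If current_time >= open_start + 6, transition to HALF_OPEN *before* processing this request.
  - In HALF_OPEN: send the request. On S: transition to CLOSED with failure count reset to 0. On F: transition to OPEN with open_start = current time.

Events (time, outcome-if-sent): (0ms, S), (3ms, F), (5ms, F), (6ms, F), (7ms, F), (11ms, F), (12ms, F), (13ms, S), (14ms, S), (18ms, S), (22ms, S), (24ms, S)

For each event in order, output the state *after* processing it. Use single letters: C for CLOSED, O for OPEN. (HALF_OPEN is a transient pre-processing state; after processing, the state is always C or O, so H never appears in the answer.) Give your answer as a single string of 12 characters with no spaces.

State after each event:
  event#1 t=0ms outcome=S: state=CLOSED
  event#2 t=3ms outcome=F: state=CLOSED
  event#3 t=5ms outcome=F: state=CLOSED
  event#4 t=6ms outcome=F: state=CLOSED
  event#5 t=7ms outcome=F: state=OPEN
  event#6 t=11ms outcome=F: state=OPEN
  event#7 t=12ms outcome=F: state=OPEN
  event#8 t=13ms outcome=S: state=CLOSED
  event#9 t=14ms outcome=S: state=CLOSED
  event#10 t=18ms outcome=S: state=CLOSED
  event#11 t=22ms outcome=S: state=CLOSED
  event#12 t=24ms outcome=S: state=CLOSED

Answer: CCCCOOOCCCCC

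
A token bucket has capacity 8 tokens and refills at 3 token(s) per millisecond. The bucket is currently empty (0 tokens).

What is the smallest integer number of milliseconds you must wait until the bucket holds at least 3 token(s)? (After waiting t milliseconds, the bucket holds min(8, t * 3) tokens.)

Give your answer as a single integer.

Answer: 1

Derivation:
Need t * 3 >= 3, so t >= 3/3.
Smallest integer t = ceil(3/3) = 1.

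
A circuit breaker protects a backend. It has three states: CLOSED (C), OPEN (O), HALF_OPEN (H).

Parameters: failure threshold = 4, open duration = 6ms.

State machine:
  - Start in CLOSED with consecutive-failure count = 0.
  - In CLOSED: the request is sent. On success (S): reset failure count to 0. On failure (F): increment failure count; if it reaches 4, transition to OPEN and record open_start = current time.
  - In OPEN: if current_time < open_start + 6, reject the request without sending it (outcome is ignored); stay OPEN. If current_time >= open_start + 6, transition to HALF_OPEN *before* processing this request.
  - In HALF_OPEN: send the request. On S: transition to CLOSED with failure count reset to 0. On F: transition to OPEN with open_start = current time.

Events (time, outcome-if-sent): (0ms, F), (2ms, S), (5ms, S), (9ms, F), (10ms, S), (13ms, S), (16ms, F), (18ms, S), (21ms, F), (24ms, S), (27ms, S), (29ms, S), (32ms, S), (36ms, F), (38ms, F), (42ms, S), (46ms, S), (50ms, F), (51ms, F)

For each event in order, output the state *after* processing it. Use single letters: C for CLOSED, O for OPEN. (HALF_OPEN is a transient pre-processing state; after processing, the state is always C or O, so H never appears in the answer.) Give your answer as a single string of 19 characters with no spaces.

State after each event:
  event#1 t=0ms outcome=F: state=CLOSED
  event#2 t=2ms outcome=S: state=CLOSED
  event#3 t=5ms outcome=S: state=CLOSED
  event#4 t=9ms outcome=F: state=CLOSED
  event#5 t=10ms outcome=S: state=CLOSED
  event#6 t=13ms outcome=S: state=CLOSED
  event#7 t=16ms outcome=F: state=CLOSED
  event#8 t=18ms outcome=S: state=CLOSED
  event#9 t=21ms outcome=F: state=CLOSED
  event#10 t=24ms outcome=S: state=CLOSED
  event#11 t=27ms outcome=S: state=CLOSED
  event#12 t=29ms outcome=S: state=CLOSED
  event#13 t=32ms outcome=S: state=CLOSED
  event#14 t=36ms outcome=F: state=CLOSED
  event#15 t=38ms outcome=F: state=CLOSED
  event#16 t=42ms outcome=S: state=CLOSED
  event#17 t=46ms outcome=S: state=CLOSED
  event#18 t=50ms outcome=F: state=CLOSED
  event#19 t=51ms outcome=F: state=CLOSED

Answer: CCCCCCCCCCCCCCCCCCC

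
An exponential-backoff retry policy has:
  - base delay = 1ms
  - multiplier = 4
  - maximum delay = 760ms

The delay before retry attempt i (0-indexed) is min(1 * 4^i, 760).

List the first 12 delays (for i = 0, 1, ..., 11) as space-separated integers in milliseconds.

Answer: 1 4 16 64 256 760 760 760 760 760 760 760

Derivation:
Computing each delay:
  i=0: min(1*4^0, 760) = 1
  i=1: min(1*4^1, 760) = 4
  i=2: min(1*4^2, 760) = 16
  i=3: min(1*4^3, 760) = 64
  i=4: min(1*4^4, 760) = 256
  i=5: min(1*4^5, 760) = 760
  i=6: min(1*4^6, 760) = 760
  i=7: min(1*4^7, 760) = 760
  i=8: min(1*4^8, 760) = 760
  i=9: min(1*4^9, 760) = 760
  i=10: min(1*4^10, 760) = 760
  i=11: min(1*4^11, 760) = 760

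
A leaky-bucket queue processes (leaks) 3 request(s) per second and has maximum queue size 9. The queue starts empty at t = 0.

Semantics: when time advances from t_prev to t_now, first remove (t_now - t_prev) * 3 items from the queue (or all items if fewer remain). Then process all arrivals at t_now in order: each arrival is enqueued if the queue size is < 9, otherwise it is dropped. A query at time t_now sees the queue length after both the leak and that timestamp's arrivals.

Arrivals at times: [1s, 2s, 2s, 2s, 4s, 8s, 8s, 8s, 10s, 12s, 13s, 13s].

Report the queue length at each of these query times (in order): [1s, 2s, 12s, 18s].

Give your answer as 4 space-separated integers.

Queue lengths at query times:
  query t=1s: backlog = 1
  query t=2s: backlog = 3
  query t=12s: backlog = 1
  query t=18s: backlog = 0

Answer: 1 3 1 0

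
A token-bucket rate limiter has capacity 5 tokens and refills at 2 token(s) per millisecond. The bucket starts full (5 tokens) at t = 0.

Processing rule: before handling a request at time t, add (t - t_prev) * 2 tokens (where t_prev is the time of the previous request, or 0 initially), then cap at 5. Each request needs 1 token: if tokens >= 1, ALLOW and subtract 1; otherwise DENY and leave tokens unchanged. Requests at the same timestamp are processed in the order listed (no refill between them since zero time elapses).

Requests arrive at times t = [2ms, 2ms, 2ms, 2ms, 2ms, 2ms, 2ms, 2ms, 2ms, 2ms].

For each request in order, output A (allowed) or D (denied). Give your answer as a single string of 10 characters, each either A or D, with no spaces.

Answer: AAAAADDDDD

Derivation:
Simulating step by step:
  req#1 t=2ms: ALLOW
  req#2 t=2ms: ALLOW
  req#3 t=2ms: ALLOW
  req#4 t=2ms: ALLOW
  req#5 t=2ms: ALLOW
  req#6 t=2ms: DENY
  req#7 t=2ms: DENY
  req#8 t=2ms: DENY
  req#9 t=2ms: DENY
  req#10 t=2ms: DENY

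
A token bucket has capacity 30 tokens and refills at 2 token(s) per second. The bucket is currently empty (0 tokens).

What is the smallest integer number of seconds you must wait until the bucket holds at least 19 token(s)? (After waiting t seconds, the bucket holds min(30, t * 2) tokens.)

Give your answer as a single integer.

Need t * 2 >= 19, so t >= 19/2.
Smallest integer t = ceil(19/2) = 10.

Answer: 10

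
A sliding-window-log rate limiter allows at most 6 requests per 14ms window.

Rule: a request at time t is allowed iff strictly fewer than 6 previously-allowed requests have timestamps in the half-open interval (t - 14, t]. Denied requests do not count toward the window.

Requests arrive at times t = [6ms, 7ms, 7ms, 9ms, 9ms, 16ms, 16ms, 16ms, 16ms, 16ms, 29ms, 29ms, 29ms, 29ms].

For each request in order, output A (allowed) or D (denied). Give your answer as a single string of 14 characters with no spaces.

Answer: AAAAAADDDDAAAA

Derivation:
Tracking allowed requests in the window:
  req#1 t=6ms: ALLOW
  req#2 t=7ms: ALLOW
  req#3 t=7ms: ALLOW
  req#4 t=9ms: ALLOW
  req#5 t=9ms: ALLOW
  req#6 t=16ms: ALLOW
  req#7 t=16ms: DENY
  req#8 t=16ms: DENY
  req#9 t=16ms: DENY
  req#10 t=16ms: DENY
  req#11 t=29ms: ALLOW
  req#12 t=29ms: ALLOW
  req#13 t=29ms: ALLOW
  req#14 t=29ms: ALLOW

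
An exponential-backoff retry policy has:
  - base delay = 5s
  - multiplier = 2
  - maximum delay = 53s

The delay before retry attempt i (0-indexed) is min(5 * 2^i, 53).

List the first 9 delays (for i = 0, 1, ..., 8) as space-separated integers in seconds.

Computing each delay:
  i=0: min(5*2^0, 53) = 5
  i=1: min(5*2^1, 53) = 10
  i=2: min(5*2^2, 53) = 20
  i=3: min(5*2^3, 53) = 40
  i=4: min(5*2^4, 53) = 53
  i=5: min(5*2^5, 53) = 53
  i=6: min(5*2^6, 53) = 53
  i=7: min(5*2^7, 53) = 53
  i=8: min(5*2^8, 53) = 53

Answer: 5 10 20 40 53 53 53 53 53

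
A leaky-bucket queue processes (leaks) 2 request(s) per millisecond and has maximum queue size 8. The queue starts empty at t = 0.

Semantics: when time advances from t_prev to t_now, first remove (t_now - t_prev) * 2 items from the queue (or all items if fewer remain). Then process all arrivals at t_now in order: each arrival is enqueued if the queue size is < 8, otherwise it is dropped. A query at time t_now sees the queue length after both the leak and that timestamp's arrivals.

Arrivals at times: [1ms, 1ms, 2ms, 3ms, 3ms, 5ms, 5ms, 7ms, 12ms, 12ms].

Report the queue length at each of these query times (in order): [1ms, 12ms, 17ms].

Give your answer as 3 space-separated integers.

Answer: 2 2 0

Derivation:
Queue lengths at query times:
  query t=1ms: backlog = 2
  query t=12ms: backlog = 2
  query t=17ms: backlog = 0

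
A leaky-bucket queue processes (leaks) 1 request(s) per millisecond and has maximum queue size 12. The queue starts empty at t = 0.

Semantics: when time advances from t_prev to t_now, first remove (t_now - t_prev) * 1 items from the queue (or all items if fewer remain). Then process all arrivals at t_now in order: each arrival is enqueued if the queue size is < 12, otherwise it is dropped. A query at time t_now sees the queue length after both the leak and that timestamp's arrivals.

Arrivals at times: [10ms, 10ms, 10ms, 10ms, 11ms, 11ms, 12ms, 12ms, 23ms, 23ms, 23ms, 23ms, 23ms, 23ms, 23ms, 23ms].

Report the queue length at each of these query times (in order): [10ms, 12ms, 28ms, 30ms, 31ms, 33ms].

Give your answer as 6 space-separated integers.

Queue lengths at query times:
  query t=10ms: backlog = 4
  query t=12ms: backlog = 6
  query t=28ms: backlog = 3
  query t=30ms: backlog = 1
  query t=31ms: backlog = 0
  query t=33ms: backlog = 0

Answer: 4 6 3 1 0 0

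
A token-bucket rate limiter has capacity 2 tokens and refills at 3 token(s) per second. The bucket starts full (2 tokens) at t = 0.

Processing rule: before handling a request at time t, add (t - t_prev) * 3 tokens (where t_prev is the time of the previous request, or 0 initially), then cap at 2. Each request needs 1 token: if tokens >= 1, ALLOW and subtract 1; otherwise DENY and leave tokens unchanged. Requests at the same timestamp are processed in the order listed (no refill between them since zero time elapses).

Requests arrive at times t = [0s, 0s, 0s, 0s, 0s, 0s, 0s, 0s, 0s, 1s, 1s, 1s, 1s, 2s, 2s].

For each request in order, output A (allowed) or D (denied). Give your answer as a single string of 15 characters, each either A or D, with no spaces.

Simulating step by step:
  req#1 t=0s: ALLOW
  req#2 t=0s: ALLOW
  req#3 t=0s: DENY
  req#4 t=0s: DENY
  req#5 t=0s: DENY
  req#6 t=0s: DENY
  req#7 t=0s: DENY
  req#8 t=0s: DENY
  req#9 t=0s: DENY
  req#10 t=1s: ALLOW
  req#11 t=1s: ALLOW
  req#12 t=1s: DENY
  req#13 t=1s: DENY
  req#14 t=2s: ALLOW
  req#15 t=2s: ALLOW

Answer: AADDDDDDDAADDAA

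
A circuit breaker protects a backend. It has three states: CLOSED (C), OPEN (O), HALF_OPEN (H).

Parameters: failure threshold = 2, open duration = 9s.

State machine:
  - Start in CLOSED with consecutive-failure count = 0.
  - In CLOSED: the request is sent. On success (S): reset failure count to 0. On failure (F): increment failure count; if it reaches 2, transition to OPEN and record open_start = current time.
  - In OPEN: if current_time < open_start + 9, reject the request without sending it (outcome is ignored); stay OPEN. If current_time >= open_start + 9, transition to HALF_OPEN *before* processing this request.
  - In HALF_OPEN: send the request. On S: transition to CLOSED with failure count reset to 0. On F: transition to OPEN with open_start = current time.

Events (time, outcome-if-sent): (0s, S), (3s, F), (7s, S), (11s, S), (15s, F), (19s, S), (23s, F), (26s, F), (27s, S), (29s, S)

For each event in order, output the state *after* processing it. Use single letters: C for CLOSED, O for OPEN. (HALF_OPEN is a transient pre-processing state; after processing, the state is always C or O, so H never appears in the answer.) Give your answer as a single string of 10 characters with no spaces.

Answer: CCCCCCCOOO

Derivation:
State after each event:
  event#1 t=0s outcome=S: state=CLOSED
  event#2 t=3s outcome=F: state=CLOSED
  event#3 t=7s outcome=S: state=CLOSED
  event#4 t=11s outcome=S: state=CLOSED
  event#5 t=15s outcome=F: state=CLOSED
  event#6 t=19s outcome=S: state=CLOSED
  event#7 t=23s outcome=F: state=CLOSED
  event#8 t=26s outcome=F: state=OPEN
  event#9 t=27s outcome=S: state=OPEN
  event#10 t=29s outcome=S: state=OPEN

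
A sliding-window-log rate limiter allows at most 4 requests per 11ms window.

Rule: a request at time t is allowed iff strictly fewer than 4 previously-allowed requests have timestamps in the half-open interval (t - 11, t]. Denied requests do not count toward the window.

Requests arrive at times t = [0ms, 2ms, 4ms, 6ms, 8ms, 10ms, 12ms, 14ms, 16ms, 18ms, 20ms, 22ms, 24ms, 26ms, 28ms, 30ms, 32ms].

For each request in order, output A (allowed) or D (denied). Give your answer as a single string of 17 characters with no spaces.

Tracking allowed requests in the window:
  req#1 t=0ms: ALLOW
  req#2 t=2ms: ALLOW
  req#3 t=4ms: ALLOW
  req#4 t=6ms: ALLOW
  req#5 t=8ms: DENY
  req#6 t=10ms: DENY
  req#7 t=12ms: ALLOW
  req#8 t=14ms: ALLOW
  req#9 t=16ms: ALLOW
  req#10 t=18ms: ALLOW
  req#11 t=20ms: DENY
  req#12 t=22ms: DENY
  req#13 t=24ms: ALLOW
  req#14 t=26ms: ALLOW
  req#15 t=28ms: ALLOW
  req#16 t=30ms: ALLOW
  req#17 t=32ms: DENY

Answer: AAAADDAAAADDAAAAD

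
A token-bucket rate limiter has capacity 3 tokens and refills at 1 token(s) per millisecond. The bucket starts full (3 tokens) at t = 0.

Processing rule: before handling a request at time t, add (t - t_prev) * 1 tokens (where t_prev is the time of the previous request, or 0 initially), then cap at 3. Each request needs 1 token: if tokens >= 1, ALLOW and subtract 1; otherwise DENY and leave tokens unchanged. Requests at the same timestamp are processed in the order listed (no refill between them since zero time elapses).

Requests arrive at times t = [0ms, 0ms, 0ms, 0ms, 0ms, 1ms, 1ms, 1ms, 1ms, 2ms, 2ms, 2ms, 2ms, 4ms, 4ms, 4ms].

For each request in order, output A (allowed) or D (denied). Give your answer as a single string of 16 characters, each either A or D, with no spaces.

Simulating step by step:
  req#1 t=0ms: ALLOW
  req#2 t=0ms: ALLOW
  req#3 t=0ms: ALLOW
  req#4 t=0ms: DENY
  req#5 t=0ms: DENY
  req#6 t=1ms: ALLOW
  req#7 t=1ms: DENY
  req#8 t=1ms: DENY
  req#9 t=1ms: DENY
  req#10 t=2ms: ALLOW
  req#11 t=2ms: DENY
  req#12 t=2ms: DENY
  req#13 t=2ms: DENY
  req#14 t=4ms: ALLOW
  req#15 t=4ms: ALLOW
  req#16 t=4ms: DENY

Answer: AAADDADDDADDDAAD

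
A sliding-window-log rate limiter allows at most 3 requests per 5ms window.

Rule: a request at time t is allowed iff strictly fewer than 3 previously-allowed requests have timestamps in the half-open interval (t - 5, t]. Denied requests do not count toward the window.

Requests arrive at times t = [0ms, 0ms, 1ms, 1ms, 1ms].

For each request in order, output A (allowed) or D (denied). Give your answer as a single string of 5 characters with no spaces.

Tracking allowed requests in the window:
  req#1 t=0ms: ALLOW
  req#2 t=0ms: ALLOW
  req#3 t=1ms: ALLOW
  req#4 t=1ms: DENY
  req#5 t=1ms: DENY

Answer: AAADD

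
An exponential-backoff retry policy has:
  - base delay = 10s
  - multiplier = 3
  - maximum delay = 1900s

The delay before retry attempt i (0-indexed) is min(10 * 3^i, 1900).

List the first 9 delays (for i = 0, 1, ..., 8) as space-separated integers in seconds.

Answer: 10 30 90 270 810 1900 1900 1900 1900

Derivation:
Computing each delay:
  i=0: min(10*3^0, 1900) = 10
  i=1: min(10*3^1, 1900) = 30
  i=2: min(10*3^2, 1900) = 90
  i=3: min(10*3^3, 1900) = 270
  i=4: min(10*3^4, 1900) = 810
  i=5: min(10*3^5, 1900) = 1900
  i=6: min(10*3^6, 1900) = 1900
  i=7: min(10*3^7, 1900) = 1900
  i=8: min(10*3^8, 1900) = 1900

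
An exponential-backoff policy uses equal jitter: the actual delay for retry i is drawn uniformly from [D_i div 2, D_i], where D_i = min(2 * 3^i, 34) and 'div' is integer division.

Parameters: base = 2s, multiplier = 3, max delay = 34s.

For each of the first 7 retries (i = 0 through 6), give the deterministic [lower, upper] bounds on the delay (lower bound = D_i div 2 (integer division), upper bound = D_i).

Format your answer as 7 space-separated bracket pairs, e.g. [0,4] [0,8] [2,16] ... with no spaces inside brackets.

Computing bounds per retry:
  i=0: D_i=min(2*3^0,34)=2, bounds=[1,2]
  i=1: D_i=min(2*3^1,34)=6, bounds=[3,6]
  i=2: D_i=min(2*3^2,34)=18, bounds=[9,18]
  i=3: D_i=min(2*3^3,34)=34, bounds=[17,34]
  i=4: D_i=min(2*3^4,34)=34, bounds=[17,34]
  i=5: D_i=min(2*3^5,34)=34, bounds=[17,34]
  i=6: D_i=min(2*3^6,34)=34, bounds=[17,34]

Answer: [1,2] [3,6] [9,18] [17,34] [17,34] [17,34] [17,34]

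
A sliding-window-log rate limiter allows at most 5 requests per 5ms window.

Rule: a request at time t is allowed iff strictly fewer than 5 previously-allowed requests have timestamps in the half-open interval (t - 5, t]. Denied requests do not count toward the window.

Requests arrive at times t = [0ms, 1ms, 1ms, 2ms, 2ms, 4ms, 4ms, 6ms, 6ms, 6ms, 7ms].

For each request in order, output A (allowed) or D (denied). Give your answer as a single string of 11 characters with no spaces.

Answer: AAAAADDAAAA

Derivation:
Tracking allowed requests in the window:
  req#1 t=0ms: ALLOW
  req#2 t=1ms: ALLOW
  req#3 t=1ms: ALLOW
  req#4 t=2ms: ALLOW
  req#5 t=2ms: ALLOW
  req#6 t=4ms: DENY
  req#7 t=4ms: DENY
  req#8 t=6ms: ALLOW
  req#9 t=6ms: ALLOW
  req#10 t=6ms: ALLOW
  req#11 t=7ms: ALLOW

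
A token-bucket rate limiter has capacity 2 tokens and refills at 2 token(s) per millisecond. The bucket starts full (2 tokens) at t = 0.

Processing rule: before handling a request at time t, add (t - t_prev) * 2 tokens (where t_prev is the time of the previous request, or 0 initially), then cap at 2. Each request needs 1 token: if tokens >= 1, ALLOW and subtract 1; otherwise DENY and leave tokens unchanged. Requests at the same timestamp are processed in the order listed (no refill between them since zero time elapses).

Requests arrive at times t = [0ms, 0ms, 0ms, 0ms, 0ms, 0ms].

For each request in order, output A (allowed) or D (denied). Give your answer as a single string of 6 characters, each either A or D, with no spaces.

Answer: AADDDD

Derivation:
Simulating step by step:
  req#1 t=0ms: ALLOW
  req#2 t=0ms: ALLOW
  req#3 t=0ms: DENY
  req#4 t=0ms: DENY
  req#5 t=0ms: DENY
  req#6 t=0ms: DENY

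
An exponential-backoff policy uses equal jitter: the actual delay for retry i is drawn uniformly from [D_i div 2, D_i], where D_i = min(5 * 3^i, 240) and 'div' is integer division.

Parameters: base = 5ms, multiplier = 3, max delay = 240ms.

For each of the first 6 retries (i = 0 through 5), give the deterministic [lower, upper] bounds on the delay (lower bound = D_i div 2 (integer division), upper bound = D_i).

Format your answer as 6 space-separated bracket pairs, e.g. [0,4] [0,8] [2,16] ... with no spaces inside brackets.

Computing bounds per retry:
  i=0: D_i=min(5*3^0,240)=5, bounds=[2,5]
  i=1: D_i=min(5*3^1,240)=15, bounds=[7,15]
  i=2: D_i=min(5*3^2,240)=45, bounds=[22,45]
  i=3: D_i=min(5*3^3,240)=135, bounds=[67,135]
  i=4: D_i=min(5*3^4,240)=240, bounds=[120,240]
  i=5: D_i=min(5*3^5,240)=240, bounds=[120,240]

Answer: [2,5] [7,15] [22,45] [67,135] [120,240] [120,240]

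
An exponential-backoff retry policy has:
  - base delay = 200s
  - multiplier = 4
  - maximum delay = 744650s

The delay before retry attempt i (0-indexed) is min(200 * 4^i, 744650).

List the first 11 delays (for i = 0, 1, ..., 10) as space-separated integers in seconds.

Answer: 200 800 3200 12800 51200 204800 744650 744650 744650 744650 744650

Derivation:
Computing each delay:
  i=0: min(200*4^0, 744650) = 200
  i=1: min(200*4^1, 744650) = 800
  i=2: min(200*4^2, 744650) = 3200
  i=3: min(200*4^3, 744650) = 12800
  i=4: min(200*4^4, 744650) = 51200
  i=5: min(200*4^5, 744650) = 204800
  i=6: min(200*4^6, 744650) = 744650
  i=7: min(200*4^7, 744650) = 744650
  i=8: min(200*4^8, 744650) = 744650
  i=9: min(200*4^9, 744650) = 744650
  i=10: min(200*4^10, 744650) = 744650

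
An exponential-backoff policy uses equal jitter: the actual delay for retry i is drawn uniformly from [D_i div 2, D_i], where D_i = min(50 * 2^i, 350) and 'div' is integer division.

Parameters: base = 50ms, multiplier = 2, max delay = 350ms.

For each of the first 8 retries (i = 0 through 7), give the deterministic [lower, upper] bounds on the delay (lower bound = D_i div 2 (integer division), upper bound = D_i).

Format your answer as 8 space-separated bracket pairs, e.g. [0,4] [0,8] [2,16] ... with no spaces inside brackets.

Computing bounds per retry:
  i=0: D_i=min(50*2^0,350)=50, bounds=[25,50]
  i=1: D_i=min(50*2^1,350)=100, bounds=[50,100]
  i=2: D_i=min(50*2^2,350)=200, bounds=[100,200]
  i=3: D_i=min(50*2^3,350)=350, bounds=[175,350]
  i=4: D_i=min(50*2^4,350)=350, bounds=[175,350]
  i=5: D_i=min(50*2^5,350)=350, bounds=[175,350]
  i=6: D_i=min(50*2^6,350)=350, bounds=[175,350]
  i=7: D_i=min(50*2^7,350)=350, bounds=[175,350]

Answer: [25,50] [50,100] [100,200] [175,350] [175,350] [175,350] [175,350] [175,350]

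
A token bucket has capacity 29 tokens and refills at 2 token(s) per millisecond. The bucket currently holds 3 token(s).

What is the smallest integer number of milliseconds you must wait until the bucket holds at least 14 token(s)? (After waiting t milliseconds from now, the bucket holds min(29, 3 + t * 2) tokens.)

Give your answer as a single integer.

Need 3 + t * 2 >= 14, so t >= 11/2.
Smallest integer t = ceil(11/2) = 6.

Answer: 6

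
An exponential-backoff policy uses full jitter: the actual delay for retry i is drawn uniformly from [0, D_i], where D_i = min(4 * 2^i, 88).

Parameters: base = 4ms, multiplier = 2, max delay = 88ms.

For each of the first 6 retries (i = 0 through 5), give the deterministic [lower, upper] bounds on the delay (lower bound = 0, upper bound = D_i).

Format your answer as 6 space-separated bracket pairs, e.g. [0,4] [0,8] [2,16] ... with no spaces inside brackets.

Answer: [0,4] [0,8] [0,16] [0,32] [0,64] [0,88]

Derivation:
Computing bounds per retry:
  i=0: D_i=min(4*2^0,88)=4, bounds=[0,4]
  i=1: D_i=min(4*2^1,88)=8, bounds=[0,8]
  i=2: D_i=min(4*2^2,88)=16, bounds=[0,16]
  i=3: D_i=min(4*2^3,88)=32, bounds=[0,32]
  i=4: D_i=min(4*2^4,88)=64, bounds=[0,64]
  i=5: D_i=min(4*2^5,88)=88, bounds=[0,88]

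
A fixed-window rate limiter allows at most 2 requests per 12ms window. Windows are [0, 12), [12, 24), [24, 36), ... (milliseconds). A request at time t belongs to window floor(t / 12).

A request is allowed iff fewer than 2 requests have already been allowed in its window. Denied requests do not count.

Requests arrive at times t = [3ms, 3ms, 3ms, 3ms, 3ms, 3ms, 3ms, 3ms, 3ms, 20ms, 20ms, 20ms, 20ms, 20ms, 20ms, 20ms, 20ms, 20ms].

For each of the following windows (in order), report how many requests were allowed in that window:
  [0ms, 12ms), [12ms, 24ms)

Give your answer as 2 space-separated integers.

Processing requests:
  req#1 t=3ms (window 0): ALLOW
  req#2 t=3ms (window 0): ALLOW
  req#3 t=3ms (window 0): DENY
  req#4 t=3ms (window 0): DENY
  req#5 t=3ms (window 0): DENY
  req#6 t=3ms (window 0): DENY
  req#7 t=3ms (window 0): DENY
  req#8 t=3ms (window 0): DENY
  req#9 t=3ms (window 0): DENY
  req#10 t=20ms (window 1): ALLOW
  req#11 t=20ms (window 1): ALLOW
  req#12 t=20ms (window 1): DENY
  req#13 t=20ms (window 1): DENY
  req#14 t=20ms (window 1): DENY
  req#15 t=20ms (window 1): DENY
  req#16 t=20ms (window 1): DENY
  req#17 t=20ms (window 1): DENY
  req#18 t=20ms (window 1): DENY

Allowed counts by window: 2 2

Answer: 2 2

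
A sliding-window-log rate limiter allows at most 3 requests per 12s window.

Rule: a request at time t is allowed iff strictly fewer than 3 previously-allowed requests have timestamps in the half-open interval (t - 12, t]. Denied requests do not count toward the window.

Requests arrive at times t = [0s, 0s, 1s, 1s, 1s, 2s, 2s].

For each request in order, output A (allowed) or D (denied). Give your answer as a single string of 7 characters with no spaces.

Answer: AAADDDD

Derivation:
Tracking allowed requests in the window:
  req#1 t=0s: ALLOW
  req#2 t=0s: ALLOW
  req#3 t=1s: ALLOW
  req#4 t=1s: DENY
  req#5 t=1s: DENY
  req#6 t=2s: DENY
  req#7 t=2s: DENY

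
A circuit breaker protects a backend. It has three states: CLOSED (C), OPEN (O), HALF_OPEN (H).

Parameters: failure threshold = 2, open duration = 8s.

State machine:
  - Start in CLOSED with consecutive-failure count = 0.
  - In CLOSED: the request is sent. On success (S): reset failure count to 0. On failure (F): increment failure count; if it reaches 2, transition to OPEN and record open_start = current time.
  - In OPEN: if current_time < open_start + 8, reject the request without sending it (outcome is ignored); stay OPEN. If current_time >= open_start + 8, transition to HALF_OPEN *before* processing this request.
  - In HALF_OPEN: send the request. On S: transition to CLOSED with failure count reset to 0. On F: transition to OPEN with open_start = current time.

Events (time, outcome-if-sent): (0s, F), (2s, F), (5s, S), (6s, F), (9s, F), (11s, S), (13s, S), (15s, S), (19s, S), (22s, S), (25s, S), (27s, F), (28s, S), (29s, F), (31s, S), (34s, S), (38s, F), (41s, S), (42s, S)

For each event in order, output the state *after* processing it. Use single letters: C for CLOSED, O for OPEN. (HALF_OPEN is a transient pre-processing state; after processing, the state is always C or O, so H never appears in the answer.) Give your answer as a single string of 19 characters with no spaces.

Answer: COOOOCCCCCCCCCCCCCC

Derivation:
State after each event:
  event#1 t=0s outcome=F: state=CLOSED
  event#2 t=2s outcome=F: state=OPEN
  event#3 t=5s outcome=S: state=OPEN
  event#4 t=6s outcome=F: state=OPEN
  event#5 t=9s outcome=F: state=OPEN
  event#6 t=11s outcome=S: state=CLOSED
  event#7 t=13s outcome=S: state=CLOSED
  event#8 t=15s outcome=S: state=CLOSED
  event#9 t=19s outcome=S: state=CLOSED
  event#10 t=22s outcome=S: state=CLOSED
  event#11 t=25s outcome=S: state=CLOSED
  event#12 t=27s outcome=F: state=CLOSED
  event#13 t=28s outcome=S: state=CLOSED
  event#14 t=29s outcome=F: state=CLOSED
  event#15 t=31s outcome=S: state=CLOSED
  event#16 t=34s outcome=S: state=CLOSED
  event#17 t=38s outcome=F: state=CLOSED
  event#18 t=41s outcome=S: state=CLOSED
  event#19 t=42s outcome=S: state=CLOSED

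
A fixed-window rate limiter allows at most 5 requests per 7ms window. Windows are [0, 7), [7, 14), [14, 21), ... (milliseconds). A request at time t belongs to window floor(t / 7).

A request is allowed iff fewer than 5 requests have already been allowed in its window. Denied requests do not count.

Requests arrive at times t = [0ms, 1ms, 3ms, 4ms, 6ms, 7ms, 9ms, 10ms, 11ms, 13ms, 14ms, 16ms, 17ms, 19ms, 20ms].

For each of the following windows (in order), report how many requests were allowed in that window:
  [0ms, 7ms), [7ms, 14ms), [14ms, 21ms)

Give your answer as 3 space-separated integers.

Processing requests:
  req#1 t=0ms (window 0): ALLOW
  req#2 t=1ms (window 0): ALLOW
  req#3 t=3ms (window 0): ALLOW
  req#4 t=4ms (window 0): ALLOW
  req#5 t=6ms (window 0): ALLOW
  req#6 t=7ms (window 1): ALLOW
  req#7 t=9ms (window 1): ALLOW
  req#8 t=10ms (window 1): ALLOW
  req#9 t=11ms (window 1): ALLOW
  req#10 t=13ms (window 1): ALLOW
  req#11 t=14ms (window 2): ALLOW
  req#12 t=16ms (window 2): ALLOW
  req#13 t=17ms (window 2): ALLOW
  req#14 t=19ms (window 2): ALLOW
  req#15 t=20ms (window 2): ALLOW

Allowed counts by window: 5 5 5

Answer: 5 5 5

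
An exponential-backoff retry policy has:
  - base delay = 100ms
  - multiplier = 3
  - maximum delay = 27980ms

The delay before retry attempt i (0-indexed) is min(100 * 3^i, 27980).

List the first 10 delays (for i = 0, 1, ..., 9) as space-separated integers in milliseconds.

Computing each delay:
  i=0: min(100*3^0, 27980) = 100
  i=1: min(100*3^1, 27980) = 300
  i=2: min(100*3^2, 27980) = 900
  i=3: min(100*3^3, 27980) = 2700
  i=4: min(100*3^4, 27980) = 8100
  i=5: min(100*3^5, 27980) = 24300
  i=6: min(100*3^6, 27980) = 27980
  i=7: min(100*3^7, 27980) = 27980
  i=8: min(100*3^8, 27980) = 27980
  i=9: min(100*3^9, 27980) = 27980

Answer: 100 300 900 2700 8100 24300 27980 27980 27980 27980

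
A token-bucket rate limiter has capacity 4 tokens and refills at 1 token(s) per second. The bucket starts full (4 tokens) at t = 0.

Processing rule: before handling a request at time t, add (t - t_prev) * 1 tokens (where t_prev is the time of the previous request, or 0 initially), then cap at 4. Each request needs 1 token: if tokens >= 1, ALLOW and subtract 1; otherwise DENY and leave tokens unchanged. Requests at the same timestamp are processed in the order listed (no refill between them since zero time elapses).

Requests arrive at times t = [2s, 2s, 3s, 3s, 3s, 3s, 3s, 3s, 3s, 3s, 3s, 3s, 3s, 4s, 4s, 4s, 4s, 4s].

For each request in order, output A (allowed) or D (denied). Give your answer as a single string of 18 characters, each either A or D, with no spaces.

Simulating step by step:
  req#1 t=2s: ALLOW
  req#2 t=2s: ALLOW
  req#3 t=3s: ALLOW
  req#4 t=3s: ALLOW
  req#5 t=3s: ALLOW
  req#6 t=3s: DENY
  req#7 t=3s: DENY
  req#8 t=3s: DENY
  req#9 t=3s: DENY
  req#10 t=3s: DENY
  req#11 t=3s: DENY
  req#12 t=3s: DENY
  req#13 t=3s: DENY
  req#14 t=4s: ALLOW
  req#15 t=4s: DENY
  req#16 t=4s: DENY
  req#17 t=4s: DENY
  req#18 t=4s: DENY

Answer: AAAAADDDDDDDDADDDD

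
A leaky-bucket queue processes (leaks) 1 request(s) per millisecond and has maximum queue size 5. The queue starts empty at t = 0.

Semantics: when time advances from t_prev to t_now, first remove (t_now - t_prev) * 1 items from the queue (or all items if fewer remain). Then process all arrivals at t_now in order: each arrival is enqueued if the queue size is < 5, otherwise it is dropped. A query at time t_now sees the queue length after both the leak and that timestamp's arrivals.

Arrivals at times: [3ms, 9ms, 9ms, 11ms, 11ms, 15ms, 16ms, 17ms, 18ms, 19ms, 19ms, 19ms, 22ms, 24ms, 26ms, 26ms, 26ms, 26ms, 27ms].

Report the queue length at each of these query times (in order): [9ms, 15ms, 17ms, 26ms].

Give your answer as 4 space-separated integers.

Answer: 2 1 1 4

Derivation:
Queue lengths at query times:
  query t=9ms: backlog = 2
  query t=15ms: backlog = 1
  query t=17ms: backlog = 1
  query t=26ms: backlog = 4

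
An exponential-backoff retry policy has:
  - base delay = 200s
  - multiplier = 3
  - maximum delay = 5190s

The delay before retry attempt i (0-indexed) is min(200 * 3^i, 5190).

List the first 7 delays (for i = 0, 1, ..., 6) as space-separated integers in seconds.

Answer: 200 600 1800 5190 5190 5190 5190

Derivation:
Computing each delay:
  i=0: min(200*3^0, 5190) = 200
  i=1: min(200*3^1, 5190) = 600
  i=2: min(200*3^2, 5190) = 1800
  i=3: min(200*3^3, 5190) = 5190
  i=4: min(200*3^4, 5190) = 5190
  i=5: min(200*3^5, 5190) = 5190
  i=6: min(200*3^6, 5190) = 5190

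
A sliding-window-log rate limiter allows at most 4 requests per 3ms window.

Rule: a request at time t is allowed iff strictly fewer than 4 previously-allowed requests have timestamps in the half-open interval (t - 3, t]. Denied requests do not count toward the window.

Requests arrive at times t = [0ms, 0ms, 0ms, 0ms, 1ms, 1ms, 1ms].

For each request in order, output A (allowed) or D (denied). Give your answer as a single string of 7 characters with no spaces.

Tracking allowed requests in the window:
  req#1 t=0ms: ALLOW
  req#2 t=0ms: ALLOW
  req#3 t=0ms: ALLOW
  req#4 t=0ms: ALLOW
  req#5 t=1ms: DENY
  req#6 t=1ms: DENY
  req#7 t=1ms: DENY

Answer: AAAADDD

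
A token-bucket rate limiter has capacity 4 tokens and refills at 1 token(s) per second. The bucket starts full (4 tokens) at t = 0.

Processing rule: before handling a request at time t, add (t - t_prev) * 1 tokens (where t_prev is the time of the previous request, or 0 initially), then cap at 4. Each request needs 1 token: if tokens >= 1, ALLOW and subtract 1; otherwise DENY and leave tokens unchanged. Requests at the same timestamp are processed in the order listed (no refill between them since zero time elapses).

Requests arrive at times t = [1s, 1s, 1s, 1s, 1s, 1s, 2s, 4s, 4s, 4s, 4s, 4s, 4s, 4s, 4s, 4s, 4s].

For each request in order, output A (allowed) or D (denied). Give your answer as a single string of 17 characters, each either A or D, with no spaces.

Simulating step by step:
  req#1 t=1s: ALLOW
  req#2 t=1s: ALLOW
  req#3 t=1s: ALLOW
  req#4 t=1s: ALLOW
  req#5 t=1s: DENY
  req#6 t=1s: DENY
  req#7 t=2s: ALLOW
  req#8 t=4s: ALLOW
  req#9 t=4s: ALLOW
  req#10 t=4s: DENY
  req#11 t=4s: DENY
  req#12 t=4s: DENY
  req#13 t=4s: DENY
  req#14 t=4s: DENY
  req#15 t=4s: DENY
  req#16 t=4s: DENY
  req#17 t=4s: DENY

Answer: AAAADDAAADDDDDDDD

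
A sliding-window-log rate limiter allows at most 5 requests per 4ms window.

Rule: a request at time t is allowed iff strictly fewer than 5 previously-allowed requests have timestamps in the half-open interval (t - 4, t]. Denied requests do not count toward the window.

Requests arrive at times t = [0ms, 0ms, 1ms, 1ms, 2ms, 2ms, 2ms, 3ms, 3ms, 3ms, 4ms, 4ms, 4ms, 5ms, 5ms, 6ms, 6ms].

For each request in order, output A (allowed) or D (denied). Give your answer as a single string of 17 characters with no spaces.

Tracking allowed requests in the window:
  req#1 t=0ms: ALLOW
  req#2 t=0ms: ALLOW
  req#3 t=1ms: ALLOW
  req#4 t=1ms: ALLOW
  req#5 t=2ms: ALLOW
  req#6 t=2ms: DENY
  req#7 t=2ms: DENY
  req#8 t=3ms: DENY
  req#9 t=3ms: DENY
  req#10 t=3ms: DENY
  req#11 t=4ms: ALLOW
  req#12 t=4ms: ALLOW
  req#13 t=4ms: DENY
  req#14 t=5ms: ALLOW
  req#15 t=5ms: ALLOW
  req#16 t=6ms: ALLOW
  req#17 t=6ms: DENY

Answer: AAAAADDDDDAADAAAD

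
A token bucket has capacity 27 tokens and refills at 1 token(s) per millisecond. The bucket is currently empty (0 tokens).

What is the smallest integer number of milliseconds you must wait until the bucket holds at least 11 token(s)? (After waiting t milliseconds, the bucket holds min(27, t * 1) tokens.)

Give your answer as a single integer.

Need t * 1 >= 11, so t >= 11/1.
Smallest integer t = ceil(11/1) = 11.

Answer: 11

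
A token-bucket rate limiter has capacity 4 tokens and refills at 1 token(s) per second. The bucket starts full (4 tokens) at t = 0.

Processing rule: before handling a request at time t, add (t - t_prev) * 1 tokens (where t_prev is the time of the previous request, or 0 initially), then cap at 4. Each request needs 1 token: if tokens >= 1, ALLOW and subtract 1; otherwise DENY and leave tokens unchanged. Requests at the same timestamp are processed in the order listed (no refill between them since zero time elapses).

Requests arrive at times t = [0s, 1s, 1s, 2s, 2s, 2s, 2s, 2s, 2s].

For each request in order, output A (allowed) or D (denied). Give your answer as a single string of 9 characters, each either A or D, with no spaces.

Answer: AAAAAADDD

Derivation:
Simulating step by step:
  req#1 t=0s: ALLOW
  req#2 t=1s: ALLOW
  req#3 t=1s: ALLOW
  req#4 t=2s: ALLOW
  req#5 t=2s: ALLOW
  req#6 t=2s: ALLOW
  req#7 t=2s: DENY
  req#8 t=2s: DENY
  req#9 t=2s: DENY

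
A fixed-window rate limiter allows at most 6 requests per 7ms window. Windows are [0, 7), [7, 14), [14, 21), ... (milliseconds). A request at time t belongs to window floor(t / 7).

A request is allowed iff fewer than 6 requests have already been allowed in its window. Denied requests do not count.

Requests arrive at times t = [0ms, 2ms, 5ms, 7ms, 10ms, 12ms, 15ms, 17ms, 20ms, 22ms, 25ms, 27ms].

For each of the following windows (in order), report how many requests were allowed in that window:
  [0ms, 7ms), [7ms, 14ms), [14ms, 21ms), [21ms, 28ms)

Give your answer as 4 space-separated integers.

Processing requests:
  req#1 t=0ms (window 0): ALLOW
  req#2 t=2ms (window 0): ALLOW
  req#3 t=5ms (window 0): ALLOW
  req#4 t=7ms (window 1): ALLOW
  req#5 t=10ms (window 1): ALLOW
  req#6 t=12ms (window 1): ALLOW
  req#7 t=15ms (window 2): ALLOW
  req#8 t=17ms (window 2): ALLOW
  req#9 t=20ms (window 2): ALLOW
  req#10 t=22ms (window 3): ALLOW
  req#11 t=25ms (window 3): ALLOW
  req#12 t=27ms (window 3): ALLOW

Allowed counts by window: 3 3 3 3

Answer: 3 3 3 3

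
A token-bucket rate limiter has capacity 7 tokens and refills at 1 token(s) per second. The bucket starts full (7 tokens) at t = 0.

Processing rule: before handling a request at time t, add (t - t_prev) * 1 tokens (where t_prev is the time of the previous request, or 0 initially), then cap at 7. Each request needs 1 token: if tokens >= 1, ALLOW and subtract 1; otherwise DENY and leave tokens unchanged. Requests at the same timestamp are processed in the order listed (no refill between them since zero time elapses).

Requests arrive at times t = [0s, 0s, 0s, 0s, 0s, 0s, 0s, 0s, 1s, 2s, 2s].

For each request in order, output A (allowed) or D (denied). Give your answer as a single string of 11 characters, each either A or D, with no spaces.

Simulating step by step:
  req#1 t=0s: ALLOW
  req#2 t=0s: ALLOW
  req#3 t=0s: ALLOW
  req#4 t=0s: ALLOW
  req#5 t=0s: ALLOW
  req#6 t=0s: ALLOW
  req#7 t=0s: ALLOW
  req#8 t=0s: DENY
  req#9 t=1s: ALLOW
  req#10 t=2s: ALLOW
  req#11 t=2s: DENY

Answer: AAAAAAADAAD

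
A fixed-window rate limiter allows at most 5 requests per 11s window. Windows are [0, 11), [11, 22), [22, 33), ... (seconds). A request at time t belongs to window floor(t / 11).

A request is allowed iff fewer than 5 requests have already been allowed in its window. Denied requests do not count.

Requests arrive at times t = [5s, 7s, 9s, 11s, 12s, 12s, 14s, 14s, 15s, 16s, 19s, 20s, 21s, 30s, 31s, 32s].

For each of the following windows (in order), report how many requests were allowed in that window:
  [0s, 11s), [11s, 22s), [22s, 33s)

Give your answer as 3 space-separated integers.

Answer: 3 5 3

Derivation:
Processing requests:
  req#1 t=5s (window 0): ALLOW
  req#2 t=7s (window 0): ALLOW
  req#3 t=9s (window 0): ALLOW
  req#4 t=11s (window 1): ALLOW
  req#5 t=12s (window 1): ALLOW
  req#6 t=12s (window 1): ALLOW
  req#7 t=14s (window 1): ALLOW
  req#8 t=14s (window 1): ALLOW
  req#9 t=15s (window 1): DENY
  req#10 t=16s (window 1): DENY
  req#11 t=19s (window 1): DENY
  req#12 t=20s (window 1): DENY
  req#13 t=21s (window 1): DENY
  req#14 t=30s (window 2): ALLOW
  req#15 t=31s (window 2): ALLOW
  req#16 t=32s (window 2): ALLOW

Allowed counts by window: 3 5 3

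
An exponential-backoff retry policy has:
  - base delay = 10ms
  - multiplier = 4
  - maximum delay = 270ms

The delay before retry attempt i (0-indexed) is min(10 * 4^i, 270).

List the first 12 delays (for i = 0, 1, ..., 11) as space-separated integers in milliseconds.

Computing each delay:
  i=0: min(10*4^0, 270) = 10
  i=1: min(10*4^1, 270) = 40
  i=2: min(10*4^2, 270) = 160
  i=3: min(10*4^3, 270) = 270
  i=4: min(10*4^4, 270) = 270
  i=5: min(10*4^5, 270) = 270
  i=6: min(10*4^6, 270) = 270
  i=7: min(10*4^7, 270) = 270
  i=8: min(10*4^8, 270) = 270
  i=9: min(10*4^9, 270) = 270
  i=10: min(10*4^10, 270) = 270
  i=11: min(10*4^11, 270) = 270

Answer: 10 40 160 270 270 270 270 270 270 270 270 270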